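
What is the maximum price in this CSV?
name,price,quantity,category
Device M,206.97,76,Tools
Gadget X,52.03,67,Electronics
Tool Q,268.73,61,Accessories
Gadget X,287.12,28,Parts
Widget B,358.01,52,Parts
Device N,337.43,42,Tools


Computing maximum price:
Values: [206.97, 52.03, 268.73, 287.12, 358.01, 337.43]
Max = 358.01

358.01


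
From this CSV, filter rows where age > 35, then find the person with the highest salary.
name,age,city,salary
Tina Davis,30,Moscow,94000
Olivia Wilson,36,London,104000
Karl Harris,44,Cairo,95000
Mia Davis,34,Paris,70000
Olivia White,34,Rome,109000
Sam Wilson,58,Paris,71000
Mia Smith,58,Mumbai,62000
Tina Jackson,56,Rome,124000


Filter: age > 35
Sort by: salary (descending)

Filtered records (5):
  Tina Jackson, age 56, salary $124000
  Olivia Wilson, age 36, salary $104000
  Karl Harris, age 44, salary $95000
  Sam Wilson, age 58, salary $71000
  Mia Smith, age 58, salary $62000

Highest salary: Tina Jackson ($124000)

Tina Jackson


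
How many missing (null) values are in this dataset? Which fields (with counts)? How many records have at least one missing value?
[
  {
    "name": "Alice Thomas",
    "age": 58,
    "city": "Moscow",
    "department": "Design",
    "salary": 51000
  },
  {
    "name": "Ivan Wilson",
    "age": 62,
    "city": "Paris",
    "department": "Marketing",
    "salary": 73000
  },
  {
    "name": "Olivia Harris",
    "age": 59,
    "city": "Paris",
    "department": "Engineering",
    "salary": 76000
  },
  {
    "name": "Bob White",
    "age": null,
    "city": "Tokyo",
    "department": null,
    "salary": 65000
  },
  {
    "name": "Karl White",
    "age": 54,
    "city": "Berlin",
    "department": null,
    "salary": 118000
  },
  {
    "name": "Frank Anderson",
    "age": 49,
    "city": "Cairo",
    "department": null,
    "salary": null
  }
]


Checking for missing (null) values in 6 records:

  Alice Thomas: complete
  Ivan Wilson: complete
  Olivia Harris: complete
  Bob White: age, department
  Karl White: department
  Frank Anderson: department, salary

Per field:
  name: 0 missing
  age: 1 missing
  city: 0 missing
  department: 3 missing
  salary: 1 missing

Total missing values: 5
Records with any missing: 3

5 missing values (age: 1, department: 3, salary: 1); 3 incomplete records


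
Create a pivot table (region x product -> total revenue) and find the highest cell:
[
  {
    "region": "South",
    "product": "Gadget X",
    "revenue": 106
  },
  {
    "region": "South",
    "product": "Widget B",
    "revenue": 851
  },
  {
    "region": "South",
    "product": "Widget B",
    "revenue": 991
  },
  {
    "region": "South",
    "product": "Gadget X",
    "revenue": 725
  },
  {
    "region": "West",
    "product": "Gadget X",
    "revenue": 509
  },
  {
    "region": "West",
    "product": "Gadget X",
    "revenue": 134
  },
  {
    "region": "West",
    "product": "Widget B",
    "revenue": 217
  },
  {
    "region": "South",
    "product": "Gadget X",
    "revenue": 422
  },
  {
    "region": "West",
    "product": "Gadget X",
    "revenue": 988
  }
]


Pivot: region (rows) x product (columns) -> total revenue

     Gadget X      Widget B    
South         1253          1842  
West          1631           217  

Highest: South / Widget B = $1842

South / Widget B = $1842


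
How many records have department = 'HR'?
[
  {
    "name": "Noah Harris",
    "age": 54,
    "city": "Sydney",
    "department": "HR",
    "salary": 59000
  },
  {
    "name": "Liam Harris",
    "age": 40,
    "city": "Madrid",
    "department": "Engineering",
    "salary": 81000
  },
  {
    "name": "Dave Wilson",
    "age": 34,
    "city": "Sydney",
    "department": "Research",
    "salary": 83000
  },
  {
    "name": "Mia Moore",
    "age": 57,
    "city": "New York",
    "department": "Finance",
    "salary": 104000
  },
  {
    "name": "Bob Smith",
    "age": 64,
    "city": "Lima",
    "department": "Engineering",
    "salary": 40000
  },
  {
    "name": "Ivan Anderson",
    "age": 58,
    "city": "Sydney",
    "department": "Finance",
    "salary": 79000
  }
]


Data: 6 records
Condition: department = 'HR'

Checking each record:
  Noah Harris: HR MATCH
  Liam Harris: Engineering
  Dave Wilson: Research
  Mia Moore: Finance
  Bob Smith: Engineering
  Ivan Anderson: Finance

Count: 1

1


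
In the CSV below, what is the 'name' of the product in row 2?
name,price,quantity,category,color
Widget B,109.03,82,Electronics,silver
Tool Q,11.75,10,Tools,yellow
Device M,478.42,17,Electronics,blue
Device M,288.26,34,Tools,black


Query: Row 2 ('Tool Q'), column 'name'
Value: Tool Q

Tool Q


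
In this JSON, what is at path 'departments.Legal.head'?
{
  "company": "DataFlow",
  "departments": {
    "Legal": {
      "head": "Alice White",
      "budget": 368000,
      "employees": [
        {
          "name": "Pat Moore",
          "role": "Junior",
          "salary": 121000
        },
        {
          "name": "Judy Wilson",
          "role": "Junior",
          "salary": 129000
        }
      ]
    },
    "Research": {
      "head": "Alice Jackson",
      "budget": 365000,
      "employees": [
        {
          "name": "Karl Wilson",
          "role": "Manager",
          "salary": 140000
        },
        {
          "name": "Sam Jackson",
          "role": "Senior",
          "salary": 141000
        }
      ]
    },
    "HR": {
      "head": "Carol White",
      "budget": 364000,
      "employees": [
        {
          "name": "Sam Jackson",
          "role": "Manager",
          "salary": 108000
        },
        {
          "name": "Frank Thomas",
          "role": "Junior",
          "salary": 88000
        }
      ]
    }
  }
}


Path: departments.Legal.head

Navigate:
  -> departments
  -> Legal
  -> head = 'Alice White'

Alice White


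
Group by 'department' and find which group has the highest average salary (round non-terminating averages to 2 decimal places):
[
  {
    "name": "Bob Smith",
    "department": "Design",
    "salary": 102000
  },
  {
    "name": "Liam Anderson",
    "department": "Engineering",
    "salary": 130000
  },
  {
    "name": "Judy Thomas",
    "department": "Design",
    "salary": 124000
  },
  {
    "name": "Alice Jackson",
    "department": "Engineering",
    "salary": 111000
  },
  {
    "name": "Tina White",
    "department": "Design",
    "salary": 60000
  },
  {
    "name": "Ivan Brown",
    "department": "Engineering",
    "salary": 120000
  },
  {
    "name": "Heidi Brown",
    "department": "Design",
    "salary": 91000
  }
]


Group by: department

Groups:
  Design: 4 people, avg salary = 377000/4 = $94250
  Engineering: 3 people, avg salary = 361000/3 ≈ $120333.33

Highest average salary: Engineering (≈$120333.33)

Engineering (≈$120333.33)


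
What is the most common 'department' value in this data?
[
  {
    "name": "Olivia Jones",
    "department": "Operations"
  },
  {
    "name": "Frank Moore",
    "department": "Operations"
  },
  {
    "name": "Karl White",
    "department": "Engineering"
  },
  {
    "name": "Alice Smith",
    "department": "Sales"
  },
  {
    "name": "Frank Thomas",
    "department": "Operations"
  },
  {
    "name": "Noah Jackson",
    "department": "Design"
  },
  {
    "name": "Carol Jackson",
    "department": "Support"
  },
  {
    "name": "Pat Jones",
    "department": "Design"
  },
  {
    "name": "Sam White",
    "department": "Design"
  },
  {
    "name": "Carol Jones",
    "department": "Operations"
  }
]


Counting 'department' values across 10 records:

  Operations: 4 ####
  Design: 3 ###
  Engineering: 1 #
  Sales: 1 #
  Support: 1 #

Most common: Operations (4 times)

Operations (4 times)


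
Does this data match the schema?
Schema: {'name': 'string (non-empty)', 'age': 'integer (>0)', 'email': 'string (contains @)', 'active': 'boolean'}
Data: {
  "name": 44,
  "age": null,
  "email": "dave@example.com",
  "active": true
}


Validating each field against schema:
  name: FAIL (44 is not a string)
  age: FAIL (null is not an integer)
  email: OK (string with @)
  active: OK (boolean)

Result: INVALID (2 errors: name, age)

INVALID (2 errors: name, age)


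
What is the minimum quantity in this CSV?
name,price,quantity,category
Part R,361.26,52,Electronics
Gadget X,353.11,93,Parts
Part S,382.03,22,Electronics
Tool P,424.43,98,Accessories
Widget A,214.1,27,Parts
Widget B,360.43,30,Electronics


Computing minimum quantity:
Values: [52, 93, 22, 98, 27, 30]
Min = 22

22


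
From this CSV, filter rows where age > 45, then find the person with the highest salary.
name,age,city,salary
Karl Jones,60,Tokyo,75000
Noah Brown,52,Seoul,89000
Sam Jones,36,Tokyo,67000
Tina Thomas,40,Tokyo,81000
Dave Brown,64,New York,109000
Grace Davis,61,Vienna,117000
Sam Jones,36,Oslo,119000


Filter: age > 45
Sort by: salary (descending)

Filtered records (4):
  Grace Davis, age 61, salary $117000
  Dave Brown, age 64, salary $109000
  Noah Brown, age 52, salary $89000
  Karl Jones, age 60, salary $75000

Highest salary: Grace Davis ($117000)

Grace Davis


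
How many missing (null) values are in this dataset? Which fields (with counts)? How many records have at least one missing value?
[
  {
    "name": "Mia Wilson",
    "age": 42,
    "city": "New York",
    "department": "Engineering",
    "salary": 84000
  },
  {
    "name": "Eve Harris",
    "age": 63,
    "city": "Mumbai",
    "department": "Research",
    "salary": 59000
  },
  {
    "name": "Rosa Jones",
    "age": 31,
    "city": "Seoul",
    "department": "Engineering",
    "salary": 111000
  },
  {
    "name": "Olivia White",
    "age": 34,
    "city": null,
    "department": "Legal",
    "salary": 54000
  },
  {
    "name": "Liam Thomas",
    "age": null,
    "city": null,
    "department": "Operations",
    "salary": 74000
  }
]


Checking for missing (null) values in 5 records:

  Mia Wilson: complete
  Eve Harris: complete
  Rosa Jones: complete
  Olivia White: city
  Liam Thomas: age, city

Per field:
  name: 0 missing
  age: 1 missing
  city: 2 missing
  department: 0 missing
  salary: 0 missing

Total missing values: 3
Records with any missing: 2

3 missing values (age: 1, city: 2); 2 incomplete records


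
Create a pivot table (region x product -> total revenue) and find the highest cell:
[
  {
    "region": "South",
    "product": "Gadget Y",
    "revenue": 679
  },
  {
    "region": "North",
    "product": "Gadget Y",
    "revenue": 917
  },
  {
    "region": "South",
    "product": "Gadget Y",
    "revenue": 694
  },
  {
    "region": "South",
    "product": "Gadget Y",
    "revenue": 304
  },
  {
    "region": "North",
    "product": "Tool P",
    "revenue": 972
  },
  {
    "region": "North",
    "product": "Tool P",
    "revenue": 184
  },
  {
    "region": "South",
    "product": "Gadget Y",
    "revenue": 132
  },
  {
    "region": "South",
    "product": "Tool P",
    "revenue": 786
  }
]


Pivot: region (rows) x product (columns) -> total revenue

     Gadget Y      Tool P      
North          917          1156  
South         1809           786  

Highest: South / Gadget Y = $1809

South / Gadget Y = $1809


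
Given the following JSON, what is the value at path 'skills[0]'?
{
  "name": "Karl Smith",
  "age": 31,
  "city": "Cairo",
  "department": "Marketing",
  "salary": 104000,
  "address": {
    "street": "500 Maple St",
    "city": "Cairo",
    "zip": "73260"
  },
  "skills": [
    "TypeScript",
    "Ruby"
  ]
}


Query: skills[0]
Path: skills -> first element
Value: TypeScript

TypeScript


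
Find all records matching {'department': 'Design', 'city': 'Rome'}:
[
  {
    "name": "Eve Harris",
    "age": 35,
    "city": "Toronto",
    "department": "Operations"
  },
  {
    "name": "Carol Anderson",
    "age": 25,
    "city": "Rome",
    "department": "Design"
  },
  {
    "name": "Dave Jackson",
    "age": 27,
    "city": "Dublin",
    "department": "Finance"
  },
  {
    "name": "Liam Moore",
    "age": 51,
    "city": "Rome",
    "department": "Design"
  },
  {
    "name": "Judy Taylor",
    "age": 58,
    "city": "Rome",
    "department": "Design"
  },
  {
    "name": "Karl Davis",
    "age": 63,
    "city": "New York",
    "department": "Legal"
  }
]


Search criteria: {'department': 'Design', 'city': 'Rome'}

Checking 6 records:
  Eve Harris: {department: Operations, city: Toronto}
  Carol Anderson: {department: Design, city: Rome} <-- MATCH
  Dave Jackson: {department: Finance, city: Dublin}
  Liam Moore: {department: Design, city: Rome} <-- MATCH
  Judy Taylor: {department: Design, city: Rome} <-- MATCH
  Karl Davis: {department: Legal, city: New York}

Matches: ["Carol Anderson", "Liam Moore", "Judy Taylor"]

["Carol Anderson", "Liam Moore", "Judy Taylor"]


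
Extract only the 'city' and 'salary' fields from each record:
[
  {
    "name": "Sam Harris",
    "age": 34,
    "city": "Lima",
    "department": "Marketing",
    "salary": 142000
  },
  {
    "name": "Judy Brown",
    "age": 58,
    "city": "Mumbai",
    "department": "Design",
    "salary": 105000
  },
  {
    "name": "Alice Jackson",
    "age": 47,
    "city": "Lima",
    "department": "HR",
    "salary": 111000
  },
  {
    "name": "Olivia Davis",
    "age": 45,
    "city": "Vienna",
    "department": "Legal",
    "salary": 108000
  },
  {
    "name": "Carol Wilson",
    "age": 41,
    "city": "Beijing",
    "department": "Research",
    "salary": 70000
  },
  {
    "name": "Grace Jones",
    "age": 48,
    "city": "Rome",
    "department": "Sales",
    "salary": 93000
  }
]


Original: 6 records with fields: name, age, city, department, salary
Keep: ['city', 'salary']
Drop: ['name', 'age', 'department']
Result: 6 records, 2 fields each

[
  {
    "city": "Lima",
    "salary": 142000
  },
  {
    "city": "Mumbai",
    "salary": 105000
  },
  {
    "city": "Lima",
    "salary": 111000
  },
  {
    "city": "Vienna",
    "salary": 108000
  },
  {
    "city": "Beijing",
    "salary": 70000
  },
  {
    "city": "Rome",
    "salary": 93000
  }
]


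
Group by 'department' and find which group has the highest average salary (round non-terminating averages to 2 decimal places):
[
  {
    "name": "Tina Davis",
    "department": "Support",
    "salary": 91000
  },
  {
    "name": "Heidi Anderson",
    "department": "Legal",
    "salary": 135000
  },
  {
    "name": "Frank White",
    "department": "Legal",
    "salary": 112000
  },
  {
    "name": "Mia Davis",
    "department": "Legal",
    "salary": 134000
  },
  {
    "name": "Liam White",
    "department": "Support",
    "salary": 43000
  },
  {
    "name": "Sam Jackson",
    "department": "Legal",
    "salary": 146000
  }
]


Group by: department

Groups:
  Legal: 4 people, avg salary = 527000/4 = $131750
  Support: 2 people, avg salary = 134000/2 = $67000

Highest average salary: Legal ($131750)

Legal ($131750)


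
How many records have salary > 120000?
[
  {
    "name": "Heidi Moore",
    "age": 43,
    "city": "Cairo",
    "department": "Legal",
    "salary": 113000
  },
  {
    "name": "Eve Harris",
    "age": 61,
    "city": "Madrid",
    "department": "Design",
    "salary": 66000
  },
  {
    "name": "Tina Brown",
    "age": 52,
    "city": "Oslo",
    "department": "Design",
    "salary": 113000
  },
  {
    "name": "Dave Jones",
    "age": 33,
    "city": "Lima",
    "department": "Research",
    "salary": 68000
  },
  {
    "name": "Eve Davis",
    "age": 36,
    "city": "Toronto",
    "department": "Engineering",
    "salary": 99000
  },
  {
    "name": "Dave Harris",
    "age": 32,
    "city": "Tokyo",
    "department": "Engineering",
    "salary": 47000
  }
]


Data: 6 records
Condition: salary > 120000

Checking each record:
  Heidi Moore: 113000
  Eve Harris: 66000
  Tina Brown: 113000
  Dave Jones: 68000
  Eve Davis: 99000
  Dave Harris: 47000

Count: 0

0


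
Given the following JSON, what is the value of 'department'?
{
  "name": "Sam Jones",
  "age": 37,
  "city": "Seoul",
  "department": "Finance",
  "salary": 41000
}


Looking up field 'department'
Value: Finance

Finance


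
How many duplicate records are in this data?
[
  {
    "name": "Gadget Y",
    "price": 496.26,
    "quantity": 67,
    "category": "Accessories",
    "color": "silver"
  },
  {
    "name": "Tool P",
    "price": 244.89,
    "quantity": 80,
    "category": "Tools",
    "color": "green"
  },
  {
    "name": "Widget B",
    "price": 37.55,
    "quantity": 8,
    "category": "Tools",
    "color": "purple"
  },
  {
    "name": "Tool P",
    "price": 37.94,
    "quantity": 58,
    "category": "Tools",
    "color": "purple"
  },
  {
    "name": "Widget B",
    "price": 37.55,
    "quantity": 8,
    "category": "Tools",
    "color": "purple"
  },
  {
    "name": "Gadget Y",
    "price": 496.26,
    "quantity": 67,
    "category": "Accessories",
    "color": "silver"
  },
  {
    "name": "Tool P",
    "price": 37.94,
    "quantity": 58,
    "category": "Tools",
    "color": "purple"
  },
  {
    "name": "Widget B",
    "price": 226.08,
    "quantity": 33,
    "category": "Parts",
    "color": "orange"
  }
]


Checking 8 records for duplicates:

  Row 1: Gadget Y ($496.26, qty 67)
  Row 2: Tool P ($244.89, qty 80)
  Row 3: Widget B ($37.55, qty 8)
  Row 4: Tool P ($37.94, qty 58)
  Row 5: Widget B ($37.55, qty 8) <-- DUPLICATE
  Row 6: Gadget Y ($496.26, qty 67) <-- DUPLICATE
  Row 7: Tool P ($37.94, qty 58) <-- DUPLICATE
  Row 8: Widget B ($226.08, qty 33)

Duplicates found: 3
Unique records: 5

3 duplicates, 5 unique


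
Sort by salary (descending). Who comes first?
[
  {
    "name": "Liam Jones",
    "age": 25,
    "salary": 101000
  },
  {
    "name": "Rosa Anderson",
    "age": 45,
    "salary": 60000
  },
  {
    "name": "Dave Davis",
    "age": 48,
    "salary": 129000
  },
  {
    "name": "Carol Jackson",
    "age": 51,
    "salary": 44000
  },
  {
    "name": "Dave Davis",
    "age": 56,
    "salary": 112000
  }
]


Sort by: salary (descending)

Sorted order:
  1. Dave Davis (salary = 129000)
  2. Dave Davis (salary = 112000)
  3. Liam Jones (salary = 101000)
  4. Rosa Anderson (salary = 60000)
  5. Carol Jackson (salary = 44000)

First: Dave Davis

Dave Davis


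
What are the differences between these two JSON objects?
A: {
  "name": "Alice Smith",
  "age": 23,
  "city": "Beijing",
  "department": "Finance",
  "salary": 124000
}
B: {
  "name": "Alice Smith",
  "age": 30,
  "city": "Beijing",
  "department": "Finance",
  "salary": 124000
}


Comparing each field (in key order):
  name: same
  age: DIFFERENT
  city: same
  department: same
  salary: same
Differences:
  age: 23 -> 30

1 field(s) changed

1 change: age


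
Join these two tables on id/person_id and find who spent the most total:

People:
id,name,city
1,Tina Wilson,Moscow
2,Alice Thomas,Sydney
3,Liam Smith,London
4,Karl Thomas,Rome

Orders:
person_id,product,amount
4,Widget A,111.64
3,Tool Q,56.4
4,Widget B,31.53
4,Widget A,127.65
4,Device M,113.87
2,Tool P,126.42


Join on: people.id = orders.person_id

Joined rows:
  Karl Thomas (Rome) bought Widget A for $111.64
  Liam Smith (London) bought Tool Q for $56.4
  Karl Thomas (Rome) bought Widget B for $31.53
  Karl Thomas (Rome) bought Widget A for $127.65
  Karl Thomas (Rome) bought Device M for $113.87
  Alice Thomas (Sydney) bought Tool P for $126.42

Total per person:
  Karl Thomas: $384.69
  Alice Thomas: $126.42
  Liam Smith: $56.40

Top spender: Karl Thomas ($384.69)

Karl Thomas ($384.69)


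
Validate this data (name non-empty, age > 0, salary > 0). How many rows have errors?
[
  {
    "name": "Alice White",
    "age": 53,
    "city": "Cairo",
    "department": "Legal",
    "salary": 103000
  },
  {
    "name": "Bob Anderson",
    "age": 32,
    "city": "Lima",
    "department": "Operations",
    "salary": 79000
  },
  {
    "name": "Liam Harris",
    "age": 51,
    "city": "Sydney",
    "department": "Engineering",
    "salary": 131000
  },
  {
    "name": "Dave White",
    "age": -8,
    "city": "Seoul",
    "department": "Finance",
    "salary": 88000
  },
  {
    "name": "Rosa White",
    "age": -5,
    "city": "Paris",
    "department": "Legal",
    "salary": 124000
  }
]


Validating 5 records:
Rules: name non-empty, age > 0, salary > 0

  Row 1 (Alice White): OK
  Row 2 (Bob Anderson): OK
  Row 3 (Liam Harris): OK
  Row 4 (Dave White): negative age: -8
  Row 5 (Rosa White): negative age: -5

Total errors: 2

2 errors


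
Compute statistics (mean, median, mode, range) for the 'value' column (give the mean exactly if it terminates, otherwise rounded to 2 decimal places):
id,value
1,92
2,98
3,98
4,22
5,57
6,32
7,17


Data: [92, 98, 98, 22, 57, 32, 17]
Count: 7
Sum: 416
Mean: 416/7 ≈ 59.43 (rounded to 2 decimal places)
Sorted: [17, 22, 32, 57, 92, 98, 98]
Median: 57.0
Mode: 98 (2 times)
Range: 98 - 17 = 81
Min: 17, Max: 98

mean≈59.43, median=57.0, mode=98, range=81


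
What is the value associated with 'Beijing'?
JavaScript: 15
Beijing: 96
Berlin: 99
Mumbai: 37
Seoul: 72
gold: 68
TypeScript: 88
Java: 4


Looking up key 'Beijing'
Value: 96

96


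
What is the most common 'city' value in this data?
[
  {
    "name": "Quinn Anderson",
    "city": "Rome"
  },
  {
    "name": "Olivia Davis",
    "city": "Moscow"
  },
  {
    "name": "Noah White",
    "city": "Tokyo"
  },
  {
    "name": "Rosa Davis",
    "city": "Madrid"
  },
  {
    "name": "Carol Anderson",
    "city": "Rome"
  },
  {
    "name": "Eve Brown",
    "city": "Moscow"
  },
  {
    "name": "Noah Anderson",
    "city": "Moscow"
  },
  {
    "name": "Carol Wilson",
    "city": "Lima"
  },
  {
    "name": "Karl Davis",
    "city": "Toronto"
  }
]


Counting 'city' values across 9 records:

  Moscow: 3 ###
  Rome: 2 ##
  Tokyo: 1 #
  Madrid: 1 #
  Lima: 1 #
  Toronto: 1 #

Most common: Moscow (3 times)

Moscow (3 times)


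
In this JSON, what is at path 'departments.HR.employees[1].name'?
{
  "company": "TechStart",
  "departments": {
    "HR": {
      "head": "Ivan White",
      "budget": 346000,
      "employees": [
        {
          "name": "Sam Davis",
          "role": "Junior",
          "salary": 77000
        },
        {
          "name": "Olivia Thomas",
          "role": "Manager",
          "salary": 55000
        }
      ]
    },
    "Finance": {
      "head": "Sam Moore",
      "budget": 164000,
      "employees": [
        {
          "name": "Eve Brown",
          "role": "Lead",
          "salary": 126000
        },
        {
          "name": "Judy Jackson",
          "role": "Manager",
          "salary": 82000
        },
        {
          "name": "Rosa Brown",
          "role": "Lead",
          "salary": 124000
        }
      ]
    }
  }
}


Path: departments.HR.employees[1].name

Navigate:
  -> departments
  -> HR
  -> employees[1].name = 'Olivia Thomas'

Olivia Thomas


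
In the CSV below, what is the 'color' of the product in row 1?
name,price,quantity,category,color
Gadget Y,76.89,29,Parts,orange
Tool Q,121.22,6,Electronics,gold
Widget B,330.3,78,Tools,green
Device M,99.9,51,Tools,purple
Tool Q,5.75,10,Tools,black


Query: Row 1 ('Gadget Y'), column 'color'
Value: orange

orange


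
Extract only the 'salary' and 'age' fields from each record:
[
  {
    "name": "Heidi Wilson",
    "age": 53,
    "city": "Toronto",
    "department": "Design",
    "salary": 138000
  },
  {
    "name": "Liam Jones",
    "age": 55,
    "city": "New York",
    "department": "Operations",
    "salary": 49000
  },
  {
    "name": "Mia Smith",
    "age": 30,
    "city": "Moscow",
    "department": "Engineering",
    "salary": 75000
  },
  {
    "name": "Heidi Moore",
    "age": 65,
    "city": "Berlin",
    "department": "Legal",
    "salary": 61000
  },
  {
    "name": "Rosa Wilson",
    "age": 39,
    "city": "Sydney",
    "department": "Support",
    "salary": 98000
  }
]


Original: 5 records with fields: name, age, city, department, salary
Keep: ['salary', 'age']
Drop: ['name', 'city', 'department']
Result: 5 records, 2 fields each

[
  {
    "salary": 138000,
    "age": 53
  },
  {
    "salary": 49000,
    "age": 55
  },
  {
    "salary": 75000,
    "age": 30
  },
  {
    "salary": 61000,
    "age": 65
  },
  {
    "salary": 98000,
    "age": 39
  }
]


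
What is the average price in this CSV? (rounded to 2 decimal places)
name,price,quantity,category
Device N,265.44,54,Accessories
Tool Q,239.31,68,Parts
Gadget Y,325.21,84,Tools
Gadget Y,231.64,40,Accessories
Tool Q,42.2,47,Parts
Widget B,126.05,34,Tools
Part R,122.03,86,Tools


Computing average price:
Values: [265.44, 239.31, 325.21, 231.64, 42.2, 126.05, 122.03]
Sum = 1351.88
Count = 7
Average = 1351.88/7 ≈ 193.13 (rounded to 2 decimal places)

193.13


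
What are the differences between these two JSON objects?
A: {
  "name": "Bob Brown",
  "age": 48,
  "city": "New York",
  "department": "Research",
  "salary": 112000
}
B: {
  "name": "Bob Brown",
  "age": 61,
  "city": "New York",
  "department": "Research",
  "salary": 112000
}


Comparing each field (in key order):
  name: same
  age: DIFFERENT
  city: same
  department: same
  salary: same
Differences:
  age: 48 -> 61

1 field(s) changed

1 change: age


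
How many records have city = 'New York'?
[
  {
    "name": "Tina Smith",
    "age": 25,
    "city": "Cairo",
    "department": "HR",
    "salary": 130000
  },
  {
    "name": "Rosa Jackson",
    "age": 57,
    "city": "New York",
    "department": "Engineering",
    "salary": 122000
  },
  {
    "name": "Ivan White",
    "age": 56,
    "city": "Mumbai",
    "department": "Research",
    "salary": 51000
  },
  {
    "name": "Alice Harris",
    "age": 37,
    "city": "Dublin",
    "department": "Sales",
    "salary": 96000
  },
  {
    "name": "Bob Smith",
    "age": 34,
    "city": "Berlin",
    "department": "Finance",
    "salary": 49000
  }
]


Data: 5 records
Condition: city = 'New York'

Checking each record:
  Tina Smith: Cairo
  Rosa Jackson: New York MATCH
  Ivan White: Mumbai
  Alice Harris: Dublin
  Bob Smith: Berlin

Count: 1

1


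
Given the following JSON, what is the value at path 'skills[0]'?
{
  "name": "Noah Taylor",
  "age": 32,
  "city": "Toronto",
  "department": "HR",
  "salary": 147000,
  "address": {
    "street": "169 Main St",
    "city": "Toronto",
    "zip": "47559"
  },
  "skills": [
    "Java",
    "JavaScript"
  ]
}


Query: skills[0]
Path: skills -> first element
Value: Java

Java


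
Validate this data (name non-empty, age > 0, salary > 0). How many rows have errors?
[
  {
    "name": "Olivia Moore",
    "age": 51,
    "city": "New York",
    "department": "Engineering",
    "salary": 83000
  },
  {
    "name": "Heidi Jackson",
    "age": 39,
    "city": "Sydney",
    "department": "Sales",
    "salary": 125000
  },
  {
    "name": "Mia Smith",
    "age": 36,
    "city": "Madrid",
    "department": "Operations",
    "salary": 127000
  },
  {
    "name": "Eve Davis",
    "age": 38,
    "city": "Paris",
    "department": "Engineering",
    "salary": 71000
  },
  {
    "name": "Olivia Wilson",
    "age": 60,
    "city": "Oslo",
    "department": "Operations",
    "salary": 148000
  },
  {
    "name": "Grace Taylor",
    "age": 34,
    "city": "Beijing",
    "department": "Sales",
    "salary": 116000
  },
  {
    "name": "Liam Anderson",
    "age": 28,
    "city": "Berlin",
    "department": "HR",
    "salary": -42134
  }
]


Validating 7 records:
Rules: name non-empty, age > 0, salary > 0

  Row 1 (Olivia Moore): OK
  Row 2 (Heidi Jackson): OK
  Row 3 (Mia Smith): OK
  Row 4 (Eve Davis): OK
  Row 5 (Olivia Wilson): OK
  Row 6 (Grace Taylor): OK
  Row 7 (Liam Anderson): negative salary: -42134

Total errors: 1

1 errors


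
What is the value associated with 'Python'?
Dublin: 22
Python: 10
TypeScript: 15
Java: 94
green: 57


Looking up key 'Python'
Value: 10

10


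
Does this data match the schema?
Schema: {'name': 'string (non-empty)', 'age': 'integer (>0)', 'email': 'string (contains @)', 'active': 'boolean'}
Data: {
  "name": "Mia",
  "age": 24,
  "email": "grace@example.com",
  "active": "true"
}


Validating each field against schema:
  name: OK (non-empty string)
  age: OK (positive integer)
  email: OK (string with @)
  active: FAIL ("true" is not a boolean)

Result: INVALID (1 error: active)

INVALID (1 error: active)


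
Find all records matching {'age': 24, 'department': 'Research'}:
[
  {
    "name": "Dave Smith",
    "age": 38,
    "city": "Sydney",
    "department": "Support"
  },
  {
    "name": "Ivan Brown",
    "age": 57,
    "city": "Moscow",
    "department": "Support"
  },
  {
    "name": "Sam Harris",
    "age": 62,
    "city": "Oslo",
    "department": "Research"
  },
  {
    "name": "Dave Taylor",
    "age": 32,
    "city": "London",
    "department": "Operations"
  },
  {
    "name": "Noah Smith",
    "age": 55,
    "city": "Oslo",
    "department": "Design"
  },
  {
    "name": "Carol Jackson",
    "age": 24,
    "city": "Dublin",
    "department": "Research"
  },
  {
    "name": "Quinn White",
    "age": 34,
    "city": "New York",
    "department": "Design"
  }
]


Search criteria: {'age': 24, 'department': 'Research'}

Checking 7 records:
  Dave Smith: {age: 38, department: Support}
  Ivan Brown: {age: 57, department: Support}
  Sam Harris: {age: 62, department: Research}
  Dave Taylor: {age: 32, department: Operations}
  Noah Smith: {age: 55, department: Design}
  Carol Jackson: {age: 24, department: Research} <-- MATCH
  Quinn White: {age: 34, department: Design}

Matches: ["Carol Jackson"]

["Carol Jackson"]


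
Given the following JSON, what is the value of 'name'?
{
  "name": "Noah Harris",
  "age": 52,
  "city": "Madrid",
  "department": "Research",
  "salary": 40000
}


Looking up field 'name'
Value: Noah Harris

Noah Harris


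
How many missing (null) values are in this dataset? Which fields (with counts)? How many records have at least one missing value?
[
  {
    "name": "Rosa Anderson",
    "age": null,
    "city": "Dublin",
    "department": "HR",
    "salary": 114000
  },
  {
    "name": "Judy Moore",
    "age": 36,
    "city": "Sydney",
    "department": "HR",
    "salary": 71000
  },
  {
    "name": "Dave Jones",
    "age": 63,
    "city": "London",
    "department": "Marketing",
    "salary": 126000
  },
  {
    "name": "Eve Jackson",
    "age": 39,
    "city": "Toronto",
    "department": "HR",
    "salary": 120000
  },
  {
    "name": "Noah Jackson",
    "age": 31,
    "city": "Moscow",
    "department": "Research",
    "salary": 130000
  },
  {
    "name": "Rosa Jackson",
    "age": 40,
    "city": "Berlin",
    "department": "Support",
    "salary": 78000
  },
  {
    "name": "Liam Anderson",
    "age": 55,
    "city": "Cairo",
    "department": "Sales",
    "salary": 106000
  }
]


Checking for missing (null) values in 7 records:

  Rosa Anderson: age
  Judy Moore: complete
  Dave Jones: complete
  Eve Jackson: complete
  Noah Jackson: complete
  Rosa Jackson: complete
  Liam Anderson: complete

Per field:
  name: 0 missing
  age: 1 missing
  city: 0 missing
  department: 0 missing
  salary: 0 missing

Total missing values: 1
Records with any missing: 1

1 missing values (age: 1); 1 incomplete records


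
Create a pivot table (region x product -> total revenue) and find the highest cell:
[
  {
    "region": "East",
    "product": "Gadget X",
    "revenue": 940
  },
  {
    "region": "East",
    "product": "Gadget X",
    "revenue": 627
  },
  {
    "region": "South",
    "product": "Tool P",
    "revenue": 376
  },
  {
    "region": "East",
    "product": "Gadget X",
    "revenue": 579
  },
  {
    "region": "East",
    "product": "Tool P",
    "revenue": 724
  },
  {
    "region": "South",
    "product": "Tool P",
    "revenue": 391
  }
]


Pivot: region (rows) x product (columns) -> total revenue

     Gadget X      Tool P      
East          2146           724  
South            0           767  

Highest: East / Gadget X = $2146

East / Gadget X = $2146


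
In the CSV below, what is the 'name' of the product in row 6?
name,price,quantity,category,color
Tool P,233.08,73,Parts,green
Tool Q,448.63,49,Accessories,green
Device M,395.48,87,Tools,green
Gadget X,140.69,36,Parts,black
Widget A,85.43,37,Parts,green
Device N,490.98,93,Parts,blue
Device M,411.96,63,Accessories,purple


Query: Row 6 ('Device N'), column 'name'
Value: Device N

Device N


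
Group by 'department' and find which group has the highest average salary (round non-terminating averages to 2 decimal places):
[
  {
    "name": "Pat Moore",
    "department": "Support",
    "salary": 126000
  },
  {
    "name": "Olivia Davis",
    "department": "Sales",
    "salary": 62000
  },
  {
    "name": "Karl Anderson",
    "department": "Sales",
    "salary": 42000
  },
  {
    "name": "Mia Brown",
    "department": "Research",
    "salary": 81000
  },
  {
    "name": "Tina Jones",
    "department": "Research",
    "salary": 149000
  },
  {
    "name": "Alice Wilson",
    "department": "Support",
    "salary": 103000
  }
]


Group by: department

Groups:
  Research: 2 people, avg salary = 230000/2 = $115000
  Sales: 2 people, avg salary = 104000/2 = $52000
  Support: 2 people, avg salary = 229000/2 = $114500

Highest average salary: Research ($115000)

Research ($115000)


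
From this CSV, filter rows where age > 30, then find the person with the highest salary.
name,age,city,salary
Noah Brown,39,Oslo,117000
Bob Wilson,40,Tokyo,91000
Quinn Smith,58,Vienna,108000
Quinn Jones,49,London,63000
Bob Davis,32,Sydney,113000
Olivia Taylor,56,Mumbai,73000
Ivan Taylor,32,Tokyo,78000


Filter: age > 30
Sort by: salary (descending)

Filtered records (7):
  Noah Brown, age 39, salary $117000
  Bob Davis, age 32, salary $113000
  Quinn Smith, age 58, salary $108000
  Bob Wilson, age 40, salary $91000
  Ivan Taylor, age 32, salary $78000
  Olivia Taylor, age 56, salary $73000
  Quinn Jones, age 49, salary $63000

Highest salary: Noah Brown ($117000)

Noah Brown


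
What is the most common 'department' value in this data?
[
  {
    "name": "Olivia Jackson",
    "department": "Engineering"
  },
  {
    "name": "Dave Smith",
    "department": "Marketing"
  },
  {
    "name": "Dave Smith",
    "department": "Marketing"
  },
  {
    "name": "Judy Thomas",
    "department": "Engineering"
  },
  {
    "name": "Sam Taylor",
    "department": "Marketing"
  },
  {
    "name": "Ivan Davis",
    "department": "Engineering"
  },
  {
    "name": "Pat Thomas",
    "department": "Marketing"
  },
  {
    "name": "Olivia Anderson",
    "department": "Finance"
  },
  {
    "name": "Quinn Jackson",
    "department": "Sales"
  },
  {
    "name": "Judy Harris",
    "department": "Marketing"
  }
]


Counting 'department' values across 10 records:

  Marketing: 5 #####
  Engineering: 3 ###
  Finance: 1 #
  Sales: 1 #

Most common: Marketing (5 times)

Marketing (5 times)


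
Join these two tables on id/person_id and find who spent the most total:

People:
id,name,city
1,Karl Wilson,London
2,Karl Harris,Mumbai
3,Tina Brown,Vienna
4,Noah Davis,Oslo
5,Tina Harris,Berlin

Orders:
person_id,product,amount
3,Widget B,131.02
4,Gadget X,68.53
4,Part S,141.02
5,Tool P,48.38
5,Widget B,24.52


Join on: people.id = orders.person_id

Joined rows:
  Tina Brown (Vienna) bought Widget B for $131.02
  Noah Davis (Oslo) bought Gadget X for $68.53
  Noah Davis (Oslo) bought Part S for $141.02
  Tina Harris (Berlin) bought Tool P for $48.38
  Tina Harris (Berlin) bought Widget B for $24.52

Total per person:
  Noah Davis: $209.55
  Tina Brown: $131.02
  Tina Harris: $72.90

Top spender: Noah Davis ($209.55)

Noah Davis ($209.55)


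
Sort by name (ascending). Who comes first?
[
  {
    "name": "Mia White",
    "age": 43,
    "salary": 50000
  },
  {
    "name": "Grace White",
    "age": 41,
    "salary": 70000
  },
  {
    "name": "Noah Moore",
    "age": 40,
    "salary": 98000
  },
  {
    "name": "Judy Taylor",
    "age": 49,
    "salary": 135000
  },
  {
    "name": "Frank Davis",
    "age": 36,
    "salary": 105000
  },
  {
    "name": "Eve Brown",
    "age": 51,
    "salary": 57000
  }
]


Sort by: name (ascending)

Sorted order:
  1. Eve Brown (name = Eve Brown)
  2. Frank Davis (name = Frank Davis)
  3. Grace White (name = Grace White)
  4. Judy Taylor (name = Judy Taylor)
  5. Mia White (name = Mia White)
  6. Noah Moore (name = Noah Moore)

First: Eve Brown

Eve Brown


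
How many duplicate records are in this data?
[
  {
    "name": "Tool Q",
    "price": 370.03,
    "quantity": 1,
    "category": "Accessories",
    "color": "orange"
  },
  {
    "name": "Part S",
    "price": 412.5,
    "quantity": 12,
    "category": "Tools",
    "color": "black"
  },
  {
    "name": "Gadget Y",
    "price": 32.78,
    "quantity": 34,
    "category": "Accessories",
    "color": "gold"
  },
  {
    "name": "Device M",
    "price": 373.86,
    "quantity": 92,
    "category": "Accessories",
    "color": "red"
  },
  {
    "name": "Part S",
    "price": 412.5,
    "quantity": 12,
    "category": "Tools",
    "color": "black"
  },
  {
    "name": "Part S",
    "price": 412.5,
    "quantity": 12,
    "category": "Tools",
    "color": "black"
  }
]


Checking 6 records for duplicates:

  Row 1: Tool Q ($370.03, qty 1)
  Row 2: Part S ($412.5, qty 12)
  Row 3: Gadget Y ($32.78, qty 34)
  Row 4: Device M ($373.86, qty 92)
  Row 5: Part S ($412.5, qty 12) <-- DUPLICATE
  Row 6: Part S ($412.5, qty 12) <-- DUPLICATE

Duplicates found: 2
Unique records: 4

2 duplicates, 4 unique


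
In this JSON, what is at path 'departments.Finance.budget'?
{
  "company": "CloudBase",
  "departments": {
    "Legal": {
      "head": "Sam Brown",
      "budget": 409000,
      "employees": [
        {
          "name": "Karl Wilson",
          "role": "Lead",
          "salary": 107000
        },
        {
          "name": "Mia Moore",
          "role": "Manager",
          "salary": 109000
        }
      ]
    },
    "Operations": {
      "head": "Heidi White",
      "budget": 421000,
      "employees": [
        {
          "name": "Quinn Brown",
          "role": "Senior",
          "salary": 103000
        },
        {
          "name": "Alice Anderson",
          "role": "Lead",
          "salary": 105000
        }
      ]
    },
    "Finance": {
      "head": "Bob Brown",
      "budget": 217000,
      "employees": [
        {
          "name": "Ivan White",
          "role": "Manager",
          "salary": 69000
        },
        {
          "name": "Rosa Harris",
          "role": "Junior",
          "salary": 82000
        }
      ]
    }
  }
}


Path: departments.Finance.budget

Navigate:
  -> departments
  -> Finance
  -> budget = 217000

217000


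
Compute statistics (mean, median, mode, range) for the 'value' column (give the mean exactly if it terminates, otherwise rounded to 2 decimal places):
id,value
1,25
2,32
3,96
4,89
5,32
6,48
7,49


Data: [25, 32, 96, 89, 32, 48, 49]
Count: 7
Sum: 371
Mean: 371/7 = 53
Sorted: [25, 32, 32, 48, 49, 89, 96]
Median: 48.0
Mode: 32 (2 times)
Range: 96 - 25 = 71
Min: 25, Max: 96

mean=53, median=48.0, mode=32, range=71


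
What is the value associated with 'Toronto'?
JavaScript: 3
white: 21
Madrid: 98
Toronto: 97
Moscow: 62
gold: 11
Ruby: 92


Looking up key 'Toronto'
Value: 97

97


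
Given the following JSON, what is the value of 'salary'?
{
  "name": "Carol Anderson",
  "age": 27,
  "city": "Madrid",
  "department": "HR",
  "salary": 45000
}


Looking up field 'salary'
Value: 45000

45000


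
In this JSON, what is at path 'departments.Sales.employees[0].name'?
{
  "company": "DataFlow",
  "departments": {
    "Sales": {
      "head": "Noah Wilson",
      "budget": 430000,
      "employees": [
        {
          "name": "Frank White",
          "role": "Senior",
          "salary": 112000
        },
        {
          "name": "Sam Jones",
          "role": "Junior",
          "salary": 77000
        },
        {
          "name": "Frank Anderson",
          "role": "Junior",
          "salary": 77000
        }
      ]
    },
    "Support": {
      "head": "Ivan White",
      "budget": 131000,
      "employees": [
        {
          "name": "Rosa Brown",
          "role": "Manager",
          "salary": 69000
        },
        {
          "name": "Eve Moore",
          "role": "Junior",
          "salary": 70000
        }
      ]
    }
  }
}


Path: departments.Sales.employees[0].name

Navigate:
  -> departments
  -> Sales
  -> employees[0].name = 'Frank White'

Frank White
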